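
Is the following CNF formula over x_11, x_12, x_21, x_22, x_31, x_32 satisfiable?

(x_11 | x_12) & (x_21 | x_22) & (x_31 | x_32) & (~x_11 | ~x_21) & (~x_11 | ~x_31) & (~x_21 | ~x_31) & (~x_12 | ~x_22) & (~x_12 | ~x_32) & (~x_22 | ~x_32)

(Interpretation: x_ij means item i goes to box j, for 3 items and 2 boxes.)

Unsatisfiable

Case x_11 = 1:
(~x_21) alone gives x_21 = 0.
(x_22) alone gives x_22 = 1.
(~x_31) alone gives x_31 = 0.
(x_32) alone gives x_32 = 1.
That conflicts with the unit clause (~x_32).
That branch fails; take x_11 = 0 instead.
(x_12) alone gives x_12 = 1.
(~x_22) alone gives x_22 = 0.
(x_21) alone gives x_21 = 1.
(~x_31) alone gives x_31 = 0.
(x_32) alone gives x_32 = 1.
That conflicts with the unit clause (~x_32).
Either choice for x_11 ends in contradiction.
No assignment satisfies every clause.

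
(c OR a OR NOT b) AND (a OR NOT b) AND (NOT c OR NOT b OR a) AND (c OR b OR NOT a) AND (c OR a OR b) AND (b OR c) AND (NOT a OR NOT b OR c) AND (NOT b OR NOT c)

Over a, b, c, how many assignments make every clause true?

There are 2^3 = 8 truth assignments over (a, b, c).
Check each against the 8 clauses (columns in the order a, b, c):
  F F F  ✗ fails (c OR a OR b)
  F F T  ✓ satisfies all
  F T F  ✗ fails (c OR a OR NOT b)
  F T T  ✗ fails (a OR NOT b)
  T F F  ✗ fails (c OR b OR NOT a)
  T F T  ✓ satisfies all
  T T F  ✗ fails (NOT a OR NOT b OR c)
  T T T  ✗ fails (NOT b OR NOT c)
2 of the 8 rows are models.

2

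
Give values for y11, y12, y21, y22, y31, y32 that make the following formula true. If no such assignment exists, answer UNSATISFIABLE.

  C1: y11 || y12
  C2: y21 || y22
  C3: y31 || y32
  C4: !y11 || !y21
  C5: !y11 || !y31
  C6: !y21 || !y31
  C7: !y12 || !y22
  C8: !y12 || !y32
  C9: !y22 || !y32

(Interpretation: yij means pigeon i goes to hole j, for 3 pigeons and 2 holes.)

Try y11 = true.
Unit clause (!y21) forces y21 = false.
Unit clause (y22) forces y22 = true.
Unit clause (!y31) forces y31 = false.
Unit clause (y32) forces y32 = true.
But (!y32) is also a unit clause — contradiction.
Backtrack on y11: now try y11 = false.
Unit clause (y12) forces y12 = true.
Unit clause (!y22) forces y22 = false.
Unit clause (y21) forces y21 = true.
Unit clause (!y31) forces y31 = false.
Unit clause (y32) forces y32 = true.
But (!y32) is also a unit clause — contradiction.
Neither y11 = true nor y11 = false works.

UNSATISFIABLE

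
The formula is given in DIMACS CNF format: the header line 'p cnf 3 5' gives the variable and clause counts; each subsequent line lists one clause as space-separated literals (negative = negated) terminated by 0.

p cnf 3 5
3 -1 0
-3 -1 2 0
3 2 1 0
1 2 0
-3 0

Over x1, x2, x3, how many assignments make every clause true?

There are 2^3 = 8 truth assignments over (x1, x2, x3).
Check each against the 5 clauses (columns in the order x1, x2, x3):
  F F F  ✗ fails (x3 ∨ x2 ∨ x1)
  F F T  ✗ fails (x1 ∨ x2)
  F T F  ✓ satisfies all
  F T T  ✗ fails (¬x3)
  T F F  ✗ fails (x3 ∨ ¬x1)
  T F T  ✗ fails (¬x3 ∨ ¬x1 ∨ x2)
  T T F  ✗ fails (x3 ∨ ¬x1)
  T T T  ✗ fails (¬x3)
1 of the 8 rows is a model.

1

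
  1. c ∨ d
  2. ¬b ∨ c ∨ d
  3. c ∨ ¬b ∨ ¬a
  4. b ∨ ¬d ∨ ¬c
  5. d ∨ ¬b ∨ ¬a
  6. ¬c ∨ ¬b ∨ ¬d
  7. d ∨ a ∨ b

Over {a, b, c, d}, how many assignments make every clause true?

There are 2^4 = 16 truth assignments over (a, b, c, d).
Split on d. With d = True, the clauses containing d are satisfied and ¬d drops from the rest; 3 of the 2^3 = 8 assignments to the other variables satisfy what remains.
With d = False, by the same count on the reduced clause set, 2 assignments work.
(One model: a=F, b=F, c=F, d=T.)
Total: 3 + 2 = 5.

5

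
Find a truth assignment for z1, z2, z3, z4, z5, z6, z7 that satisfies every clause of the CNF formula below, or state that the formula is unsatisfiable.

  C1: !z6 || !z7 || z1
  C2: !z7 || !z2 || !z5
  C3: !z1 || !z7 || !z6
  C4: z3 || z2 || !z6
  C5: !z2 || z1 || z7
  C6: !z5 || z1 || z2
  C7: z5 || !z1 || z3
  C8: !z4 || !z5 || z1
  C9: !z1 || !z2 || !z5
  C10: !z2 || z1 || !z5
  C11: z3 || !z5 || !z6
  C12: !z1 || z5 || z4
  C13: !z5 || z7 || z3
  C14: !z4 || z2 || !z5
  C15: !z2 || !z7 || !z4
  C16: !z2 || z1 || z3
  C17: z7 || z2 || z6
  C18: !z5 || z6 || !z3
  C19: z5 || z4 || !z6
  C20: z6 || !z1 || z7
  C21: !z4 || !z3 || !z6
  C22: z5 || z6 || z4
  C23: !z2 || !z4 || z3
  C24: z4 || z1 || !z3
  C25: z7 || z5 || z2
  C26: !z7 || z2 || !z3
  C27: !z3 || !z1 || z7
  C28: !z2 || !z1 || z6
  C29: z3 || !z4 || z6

Case z6 = false:
Case z7 = true:
Case z2 = false:
From the singleton clause (!z3), z3 = false.
From the singleton clause (!z4), z4 = false.
From the singleton clause (z5), z5 = true.
From the singleton clause (z1), z1 = true.
All clauses are satisfied.

z1=true, z2=false, z3=false, z4=false, z5=true, z6=false, z7=true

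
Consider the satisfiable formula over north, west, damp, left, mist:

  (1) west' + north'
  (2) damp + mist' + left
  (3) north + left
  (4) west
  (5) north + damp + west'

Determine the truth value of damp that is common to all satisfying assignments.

Suppose damp = 0.
From the singleton clause (west), west = 1.
From the singleton clause (north'), north = 0.
Now (north) is unsatisfied and unit — conflict.
So every satisfying assignment has damp = True.

True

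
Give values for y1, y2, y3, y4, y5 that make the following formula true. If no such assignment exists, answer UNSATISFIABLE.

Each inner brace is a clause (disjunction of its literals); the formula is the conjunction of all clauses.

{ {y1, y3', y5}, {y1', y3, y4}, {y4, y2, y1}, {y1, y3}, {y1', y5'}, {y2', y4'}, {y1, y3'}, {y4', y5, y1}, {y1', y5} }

Branch on y1: set y1 = 1.
The clause (y5') is unit, so y5 = 0.
That conflicts with the unit clause (y5).
So y1 must be the other value — set y1 = 0.
The clause (y3) is unit, so y3 = 1.
That conflicts with the unit clause (y3').
Either choice for y1 ends in contradiction.

UNSATISFIABLE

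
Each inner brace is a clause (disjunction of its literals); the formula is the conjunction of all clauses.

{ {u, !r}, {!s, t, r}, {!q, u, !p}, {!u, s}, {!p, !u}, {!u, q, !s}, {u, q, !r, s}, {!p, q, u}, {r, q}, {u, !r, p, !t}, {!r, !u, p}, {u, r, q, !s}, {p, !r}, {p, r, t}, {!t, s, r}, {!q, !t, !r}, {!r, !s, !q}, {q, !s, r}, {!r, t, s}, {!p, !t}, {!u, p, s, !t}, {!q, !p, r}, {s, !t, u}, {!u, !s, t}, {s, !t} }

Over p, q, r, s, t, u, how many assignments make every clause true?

There are 2^6 = 64 truth assignments over (p, q, r, s, t, u).
Split on t. With t = true, the clauses containing t are satisfied and !t drops from the rest; 2 of the 2^5 = 32 assignments to the other variables satisfy what remains.
With t = false, by the same count on the reduced clause set, 0 assignments work.
Total: 2 + 0 = 2.

2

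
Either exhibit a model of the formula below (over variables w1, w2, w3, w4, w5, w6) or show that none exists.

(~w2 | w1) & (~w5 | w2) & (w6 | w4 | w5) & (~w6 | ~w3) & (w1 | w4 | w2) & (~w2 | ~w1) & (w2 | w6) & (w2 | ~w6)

UNSATISFIABLE

Try w2 = 0.
Unit clause (~w5) forces w5 = 0.
Unit clause (w6) forces w6 = 1.
Now (~w6) is unsatisfied and unit — conflict.
That branch fails; take w2 = 1 instead.
Unit clause (w1) forces w1 = 1.
Now (~w1) is unsatisfied and unit — conflict.
Both values of w2 lead to a conflict.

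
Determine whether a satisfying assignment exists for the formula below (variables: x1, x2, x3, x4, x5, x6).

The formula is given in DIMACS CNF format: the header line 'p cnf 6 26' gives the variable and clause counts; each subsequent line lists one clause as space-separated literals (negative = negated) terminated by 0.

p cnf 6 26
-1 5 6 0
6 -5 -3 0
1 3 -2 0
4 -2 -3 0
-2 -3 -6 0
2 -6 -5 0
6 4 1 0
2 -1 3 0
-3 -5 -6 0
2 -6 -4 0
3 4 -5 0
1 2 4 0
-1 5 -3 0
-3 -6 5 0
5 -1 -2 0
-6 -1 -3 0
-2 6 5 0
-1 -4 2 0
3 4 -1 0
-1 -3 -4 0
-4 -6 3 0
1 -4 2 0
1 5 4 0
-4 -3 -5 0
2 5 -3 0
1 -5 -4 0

Yes, satisfiable

Try x1 = True.
Try x5 = True.
Try x6 = False.
Unit clause (¬x3) forces x3 = False.
Unit clause (x2) forces x2 = True.
Unit clause (x4) forces x4 = True.
This assignment satisfies each clause.
A satisfying assignment: x1=True,  x2=True,  x3=False,  x4=True,  x5=True,  x6=False.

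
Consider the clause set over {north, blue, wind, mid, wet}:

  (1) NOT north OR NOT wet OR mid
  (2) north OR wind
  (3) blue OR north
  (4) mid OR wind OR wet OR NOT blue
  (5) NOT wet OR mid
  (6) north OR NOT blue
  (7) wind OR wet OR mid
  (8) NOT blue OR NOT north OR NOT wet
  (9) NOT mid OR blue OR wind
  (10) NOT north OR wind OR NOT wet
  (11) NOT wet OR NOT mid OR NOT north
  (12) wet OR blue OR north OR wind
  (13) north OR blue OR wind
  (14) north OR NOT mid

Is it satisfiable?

Yes, satisfiable

Branch on north: set north = true.
Branch on wet: set wet = false.
Branch on wind: set wind = false.
The clause (mid) is unit, so mid = true.
The clause (blue) is unit, so blue = true.
Every clause now holds.
A satisfying assignment: north: true, blue: true, wind: false, mid: true, wet: false.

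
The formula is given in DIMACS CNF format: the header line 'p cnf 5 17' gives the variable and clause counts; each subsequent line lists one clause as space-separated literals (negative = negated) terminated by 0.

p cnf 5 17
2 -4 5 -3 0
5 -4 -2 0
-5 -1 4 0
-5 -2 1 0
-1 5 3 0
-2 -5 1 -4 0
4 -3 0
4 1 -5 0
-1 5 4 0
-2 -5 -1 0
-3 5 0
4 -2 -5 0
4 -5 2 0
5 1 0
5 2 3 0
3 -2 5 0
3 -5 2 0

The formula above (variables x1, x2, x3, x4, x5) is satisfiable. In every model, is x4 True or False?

Suppose x4 = False.
The clause (¬x3) is unit, so x3 = False.
Suppose x5 = False.
The clause (¬x1) is unit, so x1 = False.
That conflicts with the unit clause (x1).
Backtrack on x5: now try x5 = True.
The clause (¬x1) is unit, so x1 = False.
That conflicts with the unit clause (x1).
Both values of x5 lead to a conflict.
So every satisfying assignment has x4 = True.

True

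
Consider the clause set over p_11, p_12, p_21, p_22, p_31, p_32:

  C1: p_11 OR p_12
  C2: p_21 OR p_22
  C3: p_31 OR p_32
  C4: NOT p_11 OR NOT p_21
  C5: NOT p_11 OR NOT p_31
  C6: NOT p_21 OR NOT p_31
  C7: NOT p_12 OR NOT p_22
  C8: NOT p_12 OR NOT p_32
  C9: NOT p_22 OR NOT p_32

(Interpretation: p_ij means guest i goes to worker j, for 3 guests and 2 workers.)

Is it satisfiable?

Case p_11 = true:
(NOT p_21) alone gives p_21 = false.
(p_22) alone gives p_22 = true.
(NOT p_31) alone gives p_31 = false.
(p_32) alone gives p_32 = true.
That conflicts with the unit clause (NOT p_32).
So p_11 must be the other value — set p_11 = false.
(p_12) alone gives p_12 = true.
(NOT p_22) alone gives p_22 = false.
(p_21) alone gives p_21 = true.
(NOT p_31) alone gives p_31 = false.
(p_32) alone gives p_32 = true.
That conflicts with the unit clause (NOT p_32).
Both values of p_11 lead to a conflict.
No assignment satisfies every clause.

No, unsatisfiable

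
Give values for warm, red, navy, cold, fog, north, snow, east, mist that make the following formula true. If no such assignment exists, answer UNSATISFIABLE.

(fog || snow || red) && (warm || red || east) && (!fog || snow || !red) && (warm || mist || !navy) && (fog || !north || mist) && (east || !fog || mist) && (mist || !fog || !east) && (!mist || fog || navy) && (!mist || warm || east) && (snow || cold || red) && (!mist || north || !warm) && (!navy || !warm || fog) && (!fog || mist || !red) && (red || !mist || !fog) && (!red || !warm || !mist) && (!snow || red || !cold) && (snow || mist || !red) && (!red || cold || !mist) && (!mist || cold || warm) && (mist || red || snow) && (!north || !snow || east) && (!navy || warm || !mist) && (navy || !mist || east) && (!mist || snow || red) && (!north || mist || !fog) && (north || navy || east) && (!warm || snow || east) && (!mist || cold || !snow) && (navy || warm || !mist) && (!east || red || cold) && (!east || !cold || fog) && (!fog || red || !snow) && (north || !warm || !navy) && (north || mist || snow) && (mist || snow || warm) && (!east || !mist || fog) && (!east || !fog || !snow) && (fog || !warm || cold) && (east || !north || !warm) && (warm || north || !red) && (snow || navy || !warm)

UNSATISFIABLE

Suppose fog = true.
Suppose snow = true.
From the singleton clause (red), red = true.
From the singleton clause (mist), mist = true.
From the singleton clause (!warm), warm = false.
From the singleton clause (east), east = true.
Now (!east) is unsatisfied and unit — conflict.
Undo snow and try snow = false.
From the singleton clause (!red), red = false.
From the singleton clause (cold), cold = true.
From the singleton clause (!mist), mist = false.
Now (mist) is unsatisfied and unit — conflict.
Neither snow = true nor snow = false works.
Undo fog and try fog = false.
Suppose snow = true.
Suppose north = false.
Suppose mist = false.
Suppose warm = true.
From the singleton clause (!navy), navy = false.
From the singleton clause (east), east = true.
From the singleton clause (!cold), cold = false.
Now (cold) is unsatisfied and unit — conflict.
Undo warm and try warm = false.
From the singleton clause (!navy), navy = false.
From the singleton clause (east), east = true.
From the singleton clause (!cold), cold = false.
From the singleton clause (red), red = true.
Now (!red) is unsatisfied and unit — conflict.
Neither warm = true nor warm = false works.
Undo mist and try mist = true.
From the singleton clause (navy), navy = true.
From the singleton clause (!warm), warm = false.
Now (warm) is unsatisfied and unit — conflict.
Neither mist = true nor mist = false works.
Undo north and try north = true.
From the singleton clause (mist), mist = true.
From the singleton clause (navy), navy = true.
From the singleton clause (!warm), warm = false.
Now (warm) is unsatisfied and unit — conflict.
Neither north = true nor north = false works.
Undo snow and try snow = false.
From the singleton clause (red), red = true.
From the singleton clause (mist), mist = true.
From the singleton clause (navy), navy = true.
From the singleton clause (!warm), warm = false.
Now (warm) is unsatisfied and unit — conflict.
Neither snow = true nor snow = false works.
Neither fog = true nor fog = false works.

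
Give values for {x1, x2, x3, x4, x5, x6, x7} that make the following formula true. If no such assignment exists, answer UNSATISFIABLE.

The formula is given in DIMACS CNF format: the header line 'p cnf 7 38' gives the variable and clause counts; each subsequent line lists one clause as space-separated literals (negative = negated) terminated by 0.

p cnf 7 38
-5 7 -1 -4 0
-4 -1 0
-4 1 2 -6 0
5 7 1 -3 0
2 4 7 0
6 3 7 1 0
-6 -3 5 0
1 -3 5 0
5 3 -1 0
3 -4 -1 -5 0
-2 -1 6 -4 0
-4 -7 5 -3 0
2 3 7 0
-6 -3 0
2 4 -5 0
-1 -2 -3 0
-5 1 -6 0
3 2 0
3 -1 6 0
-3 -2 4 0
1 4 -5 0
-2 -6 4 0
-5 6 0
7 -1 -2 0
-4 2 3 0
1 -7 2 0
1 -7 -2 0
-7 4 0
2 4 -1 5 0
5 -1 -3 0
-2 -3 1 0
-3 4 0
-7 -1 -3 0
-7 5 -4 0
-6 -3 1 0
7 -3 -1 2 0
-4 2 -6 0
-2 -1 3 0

Try x4 = True.
The clause (¬x1) is unit, so x1 = False.
Try x2 = True.
The clause (¬x7) is unit, so x7 = False.
The clause (¬x3) is unit, so x3 = False.
The clause (x6) is unit, so x6 = True.
The clause (¬x5) is unit, so x5 = False.
All clauses are satisfied.

x1 ↦ False; x2 ↦ True; x3 ↦ False; x4 ↦ True; x5 ↦ False; x6 ↦ True; x7 ↦ False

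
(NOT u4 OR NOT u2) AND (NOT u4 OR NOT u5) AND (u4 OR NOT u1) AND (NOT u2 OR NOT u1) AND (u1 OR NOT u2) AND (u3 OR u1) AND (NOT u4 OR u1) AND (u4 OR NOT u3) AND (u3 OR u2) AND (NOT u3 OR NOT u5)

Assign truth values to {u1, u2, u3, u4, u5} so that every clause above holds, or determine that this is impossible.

Suppose u4 = true.
(NOT u2) alone gives u2 = false.
(NOT u5) alone gives u5 = false.
(u1) alone gives u1 = true.
(u3) alone gives u3 = true.
This assignment satisfies each clause.

u1: true,  u2: false,  u3: true,  u4: true,  u5: false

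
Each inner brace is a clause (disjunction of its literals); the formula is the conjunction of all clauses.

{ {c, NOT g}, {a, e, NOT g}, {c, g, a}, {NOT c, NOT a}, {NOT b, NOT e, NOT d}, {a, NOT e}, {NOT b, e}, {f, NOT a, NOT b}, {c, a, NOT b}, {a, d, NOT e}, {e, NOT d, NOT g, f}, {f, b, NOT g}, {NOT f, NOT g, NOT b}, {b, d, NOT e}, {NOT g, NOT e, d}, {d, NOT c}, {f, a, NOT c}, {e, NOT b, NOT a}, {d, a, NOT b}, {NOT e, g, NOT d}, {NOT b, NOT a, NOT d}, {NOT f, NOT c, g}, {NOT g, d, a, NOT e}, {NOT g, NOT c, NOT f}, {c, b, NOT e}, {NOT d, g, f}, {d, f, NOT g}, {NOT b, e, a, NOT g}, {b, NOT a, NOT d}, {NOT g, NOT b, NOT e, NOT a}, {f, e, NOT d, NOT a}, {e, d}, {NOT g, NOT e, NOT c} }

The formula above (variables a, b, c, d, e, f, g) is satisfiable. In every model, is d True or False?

Suppose d = true.
Case c = true:
(NOT a) alone gives a = false.
(NOT e) alone gives e = false.
(NOT g) alone gives g = false.
(NOT b) alone gives b = false.
(f) alone gives f = true.
But (NOT f) is also a unit clause — contradiction.
So c must be the other value — set c = false.
(NOT g) alone gives g = false.
(a) alone gives a = true.
(NOT e) alone gives e = false.
(NOT b) alone gives b = false.
But (b) is also a unit clause — contradiction.
Both values of c lead to a conflict.
So every satisfying assignment has d = False.

False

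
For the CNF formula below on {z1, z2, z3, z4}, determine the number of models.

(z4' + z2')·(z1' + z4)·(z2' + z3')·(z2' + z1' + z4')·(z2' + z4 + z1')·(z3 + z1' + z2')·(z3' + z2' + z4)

7

There are 2^4 = 16 truth assignments over (z1, z2, z3, z4).
Check each against the 7 clauses (columns in the order z1, z2, z3, z4):
  F F F F  ✓ satisfies all
  F F F T  ✓ satisfies all
  F F T F  ✓ satisfies all
  F F T T  ✓ satisfies all
  F T F F  ✓ satisfies all
  F T F T  ✗ fails (z4' + z2')
  F T T F  ✗ fails (z2' + z3')
  F T T T  ✗ fails (z4' + z2')
  T F F F  ✗ fails (z1' + z4)
  T F F T  ✓ satisfies all
  T F T F  ✗ fails (z1' + z4)
  T F T T  ✓ satisfies all
  T T F F  ✗ fails (z1' + z4)
  T T F T  ✗ fails (z4' + z2')
  T T T F  ✗ fails (z1' + z4)
  T T T T  ✗ fails (z4' + z2')
7 of the 16 rows are models.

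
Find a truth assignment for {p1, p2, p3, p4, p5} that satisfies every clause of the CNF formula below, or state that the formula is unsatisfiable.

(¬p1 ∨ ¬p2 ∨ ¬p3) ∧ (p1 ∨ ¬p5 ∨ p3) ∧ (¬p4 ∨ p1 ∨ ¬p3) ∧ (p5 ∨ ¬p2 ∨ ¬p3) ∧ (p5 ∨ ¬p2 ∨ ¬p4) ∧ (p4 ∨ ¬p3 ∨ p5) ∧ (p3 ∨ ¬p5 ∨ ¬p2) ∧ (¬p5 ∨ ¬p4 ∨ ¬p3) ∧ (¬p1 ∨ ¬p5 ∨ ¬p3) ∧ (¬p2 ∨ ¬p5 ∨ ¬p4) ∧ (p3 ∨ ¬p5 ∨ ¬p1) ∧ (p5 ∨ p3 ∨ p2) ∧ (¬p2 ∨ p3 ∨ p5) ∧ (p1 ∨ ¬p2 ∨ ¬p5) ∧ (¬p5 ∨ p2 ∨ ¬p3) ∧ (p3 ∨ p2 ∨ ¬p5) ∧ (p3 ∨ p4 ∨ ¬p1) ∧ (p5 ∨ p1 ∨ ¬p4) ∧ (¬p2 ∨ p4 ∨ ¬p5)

p1=True,  p2=False,  p3=True,  p4=True,  p5=False

Try p1 = True.
Try p2 = False.
Try p5 = False.
Unit clause (p3) forces p3 = True.
Unit clause (p4) forces p4 = True.
Every clause now holds.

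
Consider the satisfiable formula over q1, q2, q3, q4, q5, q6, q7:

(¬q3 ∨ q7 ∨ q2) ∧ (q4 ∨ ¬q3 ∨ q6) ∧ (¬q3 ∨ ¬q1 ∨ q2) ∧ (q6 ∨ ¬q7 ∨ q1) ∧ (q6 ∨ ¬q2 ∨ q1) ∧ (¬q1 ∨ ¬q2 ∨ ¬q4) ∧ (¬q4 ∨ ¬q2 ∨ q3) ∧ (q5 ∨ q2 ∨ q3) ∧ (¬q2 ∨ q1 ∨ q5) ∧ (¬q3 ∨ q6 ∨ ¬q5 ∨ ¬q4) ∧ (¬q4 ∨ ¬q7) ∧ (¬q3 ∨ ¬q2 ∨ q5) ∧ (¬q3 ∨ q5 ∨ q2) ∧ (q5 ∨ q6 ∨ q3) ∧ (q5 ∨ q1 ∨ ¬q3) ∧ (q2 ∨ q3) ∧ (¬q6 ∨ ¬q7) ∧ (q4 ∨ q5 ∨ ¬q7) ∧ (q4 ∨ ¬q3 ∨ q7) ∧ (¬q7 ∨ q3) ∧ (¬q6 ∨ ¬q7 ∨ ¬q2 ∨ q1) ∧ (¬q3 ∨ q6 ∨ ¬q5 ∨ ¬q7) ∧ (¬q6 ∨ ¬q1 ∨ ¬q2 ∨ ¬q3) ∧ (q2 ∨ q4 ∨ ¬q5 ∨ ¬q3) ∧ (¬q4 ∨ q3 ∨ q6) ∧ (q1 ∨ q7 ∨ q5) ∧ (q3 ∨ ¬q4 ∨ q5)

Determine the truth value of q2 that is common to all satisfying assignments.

True

Suppose q2 = False.
The clause (q3) is unit, so q3 = True.
The clause (q7) is unit, so q7 = True.
The clause (¬q1) is unit, so q1 = False.
The clause (q6) is unit, so q6 = True.
Now (¬q6) is unsatisfied and unit — conflict.
So every satisfying assignment has q2 = True.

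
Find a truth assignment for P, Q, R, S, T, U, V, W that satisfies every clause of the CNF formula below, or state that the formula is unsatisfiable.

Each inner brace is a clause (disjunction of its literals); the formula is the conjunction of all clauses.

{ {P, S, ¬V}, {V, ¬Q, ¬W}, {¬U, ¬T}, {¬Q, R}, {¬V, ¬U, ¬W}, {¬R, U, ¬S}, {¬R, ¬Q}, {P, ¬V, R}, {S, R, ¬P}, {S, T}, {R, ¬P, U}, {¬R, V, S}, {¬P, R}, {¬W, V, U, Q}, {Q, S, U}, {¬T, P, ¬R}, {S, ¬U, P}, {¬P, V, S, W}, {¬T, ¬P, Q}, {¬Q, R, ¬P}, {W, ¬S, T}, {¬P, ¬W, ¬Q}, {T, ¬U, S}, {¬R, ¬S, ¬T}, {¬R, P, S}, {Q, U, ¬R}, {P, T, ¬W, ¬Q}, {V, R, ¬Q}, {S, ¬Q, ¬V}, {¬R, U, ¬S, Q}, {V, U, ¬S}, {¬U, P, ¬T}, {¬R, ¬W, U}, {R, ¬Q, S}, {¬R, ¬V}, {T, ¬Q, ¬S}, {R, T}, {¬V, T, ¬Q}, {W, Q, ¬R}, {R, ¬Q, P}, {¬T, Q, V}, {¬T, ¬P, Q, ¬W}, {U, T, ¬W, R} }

P=True, Q=False, R=True, S=True, T=False, U=True, V=False, W=True

Case U = True:
From the singleton clause (¬T), T = False.
From the singleton clause (S), S = True.
From the singleton clause (W), W = True.
From the singleton clause (¬V), V = False.
From the singleton clause (¬Q), Q = False.
From the singleton clause (R), R = True.
No clause remains; P is free.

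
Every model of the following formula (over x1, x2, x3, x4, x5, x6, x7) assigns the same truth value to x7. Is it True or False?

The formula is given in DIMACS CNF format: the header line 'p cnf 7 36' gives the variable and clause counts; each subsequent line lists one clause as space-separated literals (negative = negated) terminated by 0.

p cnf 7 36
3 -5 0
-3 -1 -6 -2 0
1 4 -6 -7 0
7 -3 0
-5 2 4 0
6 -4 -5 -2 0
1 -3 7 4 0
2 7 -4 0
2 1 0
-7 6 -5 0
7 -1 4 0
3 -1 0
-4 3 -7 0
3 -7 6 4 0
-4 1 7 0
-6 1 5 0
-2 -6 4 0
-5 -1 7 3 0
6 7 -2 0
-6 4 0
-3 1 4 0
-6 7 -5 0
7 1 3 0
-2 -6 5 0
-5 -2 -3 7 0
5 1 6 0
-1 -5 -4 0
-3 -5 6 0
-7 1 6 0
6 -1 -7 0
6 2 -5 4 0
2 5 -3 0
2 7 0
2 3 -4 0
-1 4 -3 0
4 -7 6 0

True

Suppose x7 = False.
The clause (¬x3) is unit, so x3 = False.
The clause (¬x5) is unit, so x5 = False.
The clause (¬x1) is unit, so x1 = False.
That conflicts with the unit clause (x1).
So every satisfying assignment has x7 = True.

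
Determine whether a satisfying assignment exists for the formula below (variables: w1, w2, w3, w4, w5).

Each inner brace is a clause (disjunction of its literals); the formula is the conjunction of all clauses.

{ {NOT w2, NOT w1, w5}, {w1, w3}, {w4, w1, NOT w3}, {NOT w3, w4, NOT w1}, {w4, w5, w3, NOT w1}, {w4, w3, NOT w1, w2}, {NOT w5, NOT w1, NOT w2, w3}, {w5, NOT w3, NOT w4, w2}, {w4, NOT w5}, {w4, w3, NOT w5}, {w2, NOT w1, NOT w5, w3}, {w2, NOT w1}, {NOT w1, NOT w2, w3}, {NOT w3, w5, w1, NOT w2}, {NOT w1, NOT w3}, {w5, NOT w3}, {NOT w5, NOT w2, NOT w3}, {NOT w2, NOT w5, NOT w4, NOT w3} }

Suppose w1 = false.
From the singleton clause (w3), w3 = true.
From the singleton clause (w4), w4 = true.
From the singleton clause (w5), w5 = true.
From the singleton clause (NOT w2), w2 = false.
Every clause now holds.
A satisfying assignment: w1=false,  w2=false,  w3=true,  w4=true,  w5=true.

Satisfiable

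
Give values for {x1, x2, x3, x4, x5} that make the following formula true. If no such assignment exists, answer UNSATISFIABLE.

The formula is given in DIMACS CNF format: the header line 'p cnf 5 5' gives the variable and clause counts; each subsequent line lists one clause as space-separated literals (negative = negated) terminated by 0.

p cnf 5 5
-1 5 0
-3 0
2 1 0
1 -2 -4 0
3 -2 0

x1 ↦ True; x2 ↦ False; x3 ↦ False; x4 ↦ False; x5 ↦ True

From the singleton clause (¬x3), x3 = False.
From the singleton clause (¬x2), x2 = False.
From the singleton clause (x1), x1 = True.
From the singleton clause (x5), x5 = True.
All clauses hold; x4 can take either value.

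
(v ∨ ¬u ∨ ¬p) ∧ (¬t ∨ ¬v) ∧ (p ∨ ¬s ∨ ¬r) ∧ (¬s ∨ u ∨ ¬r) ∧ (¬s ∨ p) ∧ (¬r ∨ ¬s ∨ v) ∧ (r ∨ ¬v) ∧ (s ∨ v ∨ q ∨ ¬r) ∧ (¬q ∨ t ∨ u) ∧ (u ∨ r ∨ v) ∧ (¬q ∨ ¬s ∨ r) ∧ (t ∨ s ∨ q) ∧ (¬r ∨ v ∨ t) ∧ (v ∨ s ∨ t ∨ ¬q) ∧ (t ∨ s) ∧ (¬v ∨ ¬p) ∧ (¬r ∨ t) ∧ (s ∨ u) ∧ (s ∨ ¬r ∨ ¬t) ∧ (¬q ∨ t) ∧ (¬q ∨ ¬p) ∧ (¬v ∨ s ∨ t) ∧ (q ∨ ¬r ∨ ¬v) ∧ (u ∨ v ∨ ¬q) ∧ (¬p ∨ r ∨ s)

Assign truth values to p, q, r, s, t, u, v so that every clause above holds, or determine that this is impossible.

Case t = True:
(¬v) alone gives v = False.
Case u = True:
(¬p) alone gives p = False.
(¬s) alone gives s = False.
(¬r) alone gives r = False.
No clause remains; q is free.

p: False; q: True; r: False; s: False; t: True; u: True; v: False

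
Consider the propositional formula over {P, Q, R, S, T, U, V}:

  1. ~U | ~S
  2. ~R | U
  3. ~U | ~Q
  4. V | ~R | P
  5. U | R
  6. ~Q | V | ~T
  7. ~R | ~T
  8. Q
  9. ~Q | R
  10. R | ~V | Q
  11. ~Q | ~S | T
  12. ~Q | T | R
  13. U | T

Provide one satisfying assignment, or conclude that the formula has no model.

UNSATISFIABLE

Unit clause (Q) forces Q = 1.
Unit clause (~U) forces U = 0.
Unit clause (~R) forces R = 0.
That conflicts with the unit clause (R).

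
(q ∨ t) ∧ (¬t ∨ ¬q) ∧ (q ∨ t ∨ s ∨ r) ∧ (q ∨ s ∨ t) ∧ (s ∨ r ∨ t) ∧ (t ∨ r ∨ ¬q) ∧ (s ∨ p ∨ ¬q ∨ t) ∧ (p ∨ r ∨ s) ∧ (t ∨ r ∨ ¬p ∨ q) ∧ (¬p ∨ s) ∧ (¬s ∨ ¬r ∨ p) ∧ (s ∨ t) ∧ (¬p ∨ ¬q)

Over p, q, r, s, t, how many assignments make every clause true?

There are 2^5 = 32 truth assignments over (p, q, r, s, t).
Split on r. With r = True, the clauses containing r are satisfied and ¬r drops from the rest; 2 of the 2^4 = 16 assignments to the other variables satisfy what remains.
With r = False, by the same count on the reduced clause set, 2 assignments work.
(One model: p=F, q=F, r=F, s=T, t=T.)
Total: 2 + 2 = 4.

4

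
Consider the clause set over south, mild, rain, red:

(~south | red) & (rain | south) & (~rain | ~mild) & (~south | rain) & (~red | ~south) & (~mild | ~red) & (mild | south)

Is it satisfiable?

No, unsatisfiable

Suppose south = 0.
The clause (rain) is unit, so rain = 1.
The clause (~mild) is unit, so mild = 0.
But (mild) is also a unit clause — contradiction.
That branch fails; take south = 1 instead.
The clause (red) is unit, so red = 1.
But (~red) is also a unit clause — contradiction.
Either choice for south ends in contradiction.
No assignment satisfies every clause.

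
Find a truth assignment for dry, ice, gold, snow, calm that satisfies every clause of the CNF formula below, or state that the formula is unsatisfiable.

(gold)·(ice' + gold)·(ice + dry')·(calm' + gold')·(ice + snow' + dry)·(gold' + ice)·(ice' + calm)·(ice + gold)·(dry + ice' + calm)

From the singleton clause (gold), gold = 1.
From the singleton clause (calm'), calm = 0.
From the singleton clause (ice), ice = 1.
Now (ice') is unsatisfied and unit — conflict.

UNSATISFIABLE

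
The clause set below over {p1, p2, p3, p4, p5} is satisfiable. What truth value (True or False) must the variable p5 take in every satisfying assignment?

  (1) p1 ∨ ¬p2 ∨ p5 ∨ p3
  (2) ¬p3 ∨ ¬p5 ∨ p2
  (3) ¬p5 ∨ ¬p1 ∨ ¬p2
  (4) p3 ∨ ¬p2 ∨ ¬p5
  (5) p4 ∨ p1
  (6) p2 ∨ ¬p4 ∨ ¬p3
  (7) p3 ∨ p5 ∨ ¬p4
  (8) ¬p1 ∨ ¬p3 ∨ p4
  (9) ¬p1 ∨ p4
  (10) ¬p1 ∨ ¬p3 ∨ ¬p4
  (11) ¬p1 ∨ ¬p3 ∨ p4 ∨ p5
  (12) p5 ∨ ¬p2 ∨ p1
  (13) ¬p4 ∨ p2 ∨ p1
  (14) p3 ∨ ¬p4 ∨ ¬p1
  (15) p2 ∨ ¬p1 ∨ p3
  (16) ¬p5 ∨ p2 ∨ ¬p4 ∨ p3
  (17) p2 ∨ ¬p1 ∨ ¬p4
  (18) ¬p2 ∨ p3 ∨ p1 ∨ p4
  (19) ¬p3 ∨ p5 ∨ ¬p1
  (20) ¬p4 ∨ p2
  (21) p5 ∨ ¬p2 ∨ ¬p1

True

Suppose p5 = False.
Try p4 = True.
The clause (p3) is unit, so p3 = True.
The clause (p2) is unit, so p2 = True.
The clause (¬p1) is unit, so p1 = False.
Now (p1) is unsatisfied and unit — conflict.
Backtrack on p4: now try p4 = False.
The clause (p1) is unit, so p1 = True.
Now (¬p1) is unsatisfied and unit — conflict.
Both values of p4 lead to a conflict.
So every satisfying assignment has p5 = True.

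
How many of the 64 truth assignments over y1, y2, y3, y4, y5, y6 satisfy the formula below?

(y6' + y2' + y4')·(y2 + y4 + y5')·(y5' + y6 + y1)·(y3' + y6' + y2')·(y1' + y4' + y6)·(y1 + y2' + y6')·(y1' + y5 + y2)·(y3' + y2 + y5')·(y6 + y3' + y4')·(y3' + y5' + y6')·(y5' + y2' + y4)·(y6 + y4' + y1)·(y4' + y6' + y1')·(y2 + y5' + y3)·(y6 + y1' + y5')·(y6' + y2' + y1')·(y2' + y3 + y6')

10

There are 2^6 = 64 truth assignments over (y1, y2, y3, y4, y5, y6).
Split on y6. With y6 = 1, the clauses containing y6 are satisfied and y6' drops from the rest; 4 of the 2^5 = 32 assignments to the other variables satisfy what remains.
With y6 = 0, by the same count on the reduced clause set, 6 assignments work.
Total: 4 + 6 = 10.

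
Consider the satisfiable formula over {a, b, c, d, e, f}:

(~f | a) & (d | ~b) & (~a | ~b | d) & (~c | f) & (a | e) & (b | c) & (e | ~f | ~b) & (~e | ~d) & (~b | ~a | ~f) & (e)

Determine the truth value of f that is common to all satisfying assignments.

Suppose f = 0.
From the singleton clause (~c), c = 0.
From the singleton clause (b), b = 1.
From the singleton clause (d), d = 1.
From the singleton clause (~e), e = 0.
That conflicts with the unit clause (e).
So every satisfying assignment has f = True.

True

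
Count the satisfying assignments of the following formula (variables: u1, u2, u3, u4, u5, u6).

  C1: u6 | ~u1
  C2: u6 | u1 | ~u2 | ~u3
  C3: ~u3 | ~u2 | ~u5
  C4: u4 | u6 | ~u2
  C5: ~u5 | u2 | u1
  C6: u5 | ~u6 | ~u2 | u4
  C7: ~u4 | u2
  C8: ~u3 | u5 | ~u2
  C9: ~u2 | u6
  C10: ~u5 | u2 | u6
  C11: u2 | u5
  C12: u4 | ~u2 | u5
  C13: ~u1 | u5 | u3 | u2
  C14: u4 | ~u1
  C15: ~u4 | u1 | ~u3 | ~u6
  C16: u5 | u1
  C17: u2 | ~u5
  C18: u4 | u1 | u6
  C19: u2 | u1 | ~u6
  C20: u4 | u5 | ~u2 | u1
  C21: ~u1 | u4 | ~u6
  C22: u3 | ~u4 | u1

There are 2^6 = 64 truth assignments over (u1, u2, u3, u4, u5, u6).
Split on u3. With u3 = 1, the clauses containing u3 are satisfied and ~u3 drops from the rest; 0 of the 2^5 = 32 assignments to the other variables satisfy what remains.
With u3 = 0, by the same count on the reduced clause set, 3 assignments work.
(One model: u1=F, u2=T, u3=F, u4=F, u5=T, u6=T.)
Total: 0 + 3 = 3.

3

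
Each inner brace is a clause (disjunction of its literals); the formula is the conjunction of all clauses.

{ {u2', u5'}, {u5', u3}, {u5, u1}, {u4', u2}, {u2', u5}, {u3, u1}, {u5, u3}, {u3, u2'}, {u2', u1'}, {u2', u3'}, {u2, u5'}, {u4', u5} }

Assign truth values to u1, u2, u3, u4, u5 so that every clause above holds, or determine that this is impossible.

u1: 1; u2: 0; u3: 1; u4: 0; u5: 0

Branch on u2: set u2 = 0.
From the singleton clause (u4'), u4 = 0.
From the singleton clause (u5'), u5 = 0.
From the singleton clause (u1), u1 = 1.
From the singleton clause (u3), u3 = 1.
All clauses are satisfied.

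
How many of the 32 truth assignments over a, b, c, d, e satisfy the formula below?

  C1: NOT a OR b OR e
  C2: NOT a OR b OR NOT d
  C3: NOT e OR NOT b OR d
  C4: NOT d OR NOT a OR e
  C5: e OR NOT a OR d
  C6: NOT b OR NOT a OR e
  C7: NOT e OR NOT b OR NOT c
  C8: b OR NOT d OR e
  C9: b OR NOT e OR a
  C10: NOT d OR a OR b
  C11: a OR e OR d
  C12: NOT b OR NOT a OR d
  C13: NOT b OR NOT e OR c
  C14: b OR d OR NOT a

2

There are 2^5 = 32 truth assignments over (a, b, c, d, e).
Split on e. With e = true, the clauses containing e are satisfied and NOT e drops from the rest; 0 of the 2^4 = 16 assignments to the other variables satisfy what remains.
With e = false, by the same count on the reduced clause set, 2 assignments work.
Total: 0 + 2 = 2.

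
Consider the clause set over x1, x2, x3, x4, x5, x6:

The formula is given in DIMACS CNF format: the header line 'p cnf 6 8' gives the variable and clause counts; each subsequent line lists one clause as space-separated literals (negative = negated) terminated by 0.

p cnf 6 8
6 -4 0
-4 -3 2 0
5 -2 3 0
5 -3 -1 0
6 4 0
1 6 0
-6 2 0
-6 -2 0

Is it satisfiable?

Suppose x6 = True.
The clause (x2) is unit, so x2 = True.
But (¬x2) is also a unit clause — contradiction.
So x6 must be the other value — set x6 = False.
The clause (¬x4) is unit, so x4 = False.
But (x4) is also a unit clause — contradiction.
Both values of x6 lead to a conflict.
No assignment satisfies every clause.

No, unsatisfiable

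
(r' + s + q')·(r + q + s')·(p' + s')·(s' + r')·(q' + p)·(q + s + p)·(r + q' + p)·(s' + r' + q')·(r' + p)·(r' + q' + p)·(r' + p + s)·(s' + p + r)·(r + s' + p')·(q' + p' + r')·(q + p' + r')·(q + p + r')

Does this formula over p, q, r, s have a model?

Try p = 1.
From the singleton clause (s'), s = 0.
Try r = 0.
No clause remains; q is free.
A satisfying assignment: p=1,  q=1,  r=0,  s=0.

Satisfiable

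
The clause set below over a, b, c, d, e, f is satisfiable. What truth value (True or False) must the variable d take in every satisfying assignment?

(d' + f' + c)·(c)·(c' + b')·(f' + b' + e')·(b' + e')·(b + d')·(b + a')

Suppose d = 1.
(c) alone gives c = 1.
(b') alone gives b = 0.
But (b) is also a unit clause — contradiction.
So every satisfying assignment has d = False.

False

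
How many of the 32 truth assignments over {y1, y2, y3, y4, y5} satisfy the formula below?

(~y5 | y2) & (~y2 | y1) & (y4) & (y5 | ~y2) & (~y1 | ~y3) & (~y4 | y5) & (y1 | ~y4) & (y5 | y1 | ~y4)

There are 2^5 = 32 truth assignments over (y1, y2, y3, y4, y5).
Split on y4. With y4 = 1, the clauses containing y4 are satisfied and ~y4 drops from the rest; 1 of the 2^4 = 16 assignments to the other variables satisfy what remains.
With y4 = 0, by the same count on the reduced clause set, 0 assignments work.
Total: 1 + 0 = 1.

1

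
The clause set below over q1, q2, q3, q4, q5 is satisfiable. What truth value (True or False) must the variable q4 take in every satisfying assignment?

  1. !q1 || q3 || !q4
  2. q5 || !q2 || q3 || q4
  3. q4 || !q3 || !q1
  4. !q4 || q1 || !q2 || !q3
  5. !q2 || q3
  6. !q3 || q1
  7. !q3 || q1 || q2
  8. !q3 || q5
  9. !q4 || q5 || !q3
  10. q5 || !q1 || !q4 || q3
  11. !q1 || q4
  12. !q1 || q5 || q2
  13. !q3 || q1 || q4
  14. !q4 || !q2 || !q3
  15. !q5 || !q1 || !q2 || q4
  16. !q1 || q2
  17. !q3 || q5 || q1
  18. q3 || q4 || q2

True

Suppose q4 = false.
From the singleton clause (!q1), q1 = false.
From the singleton clause (!q3), q3 = false.
From the singleton clause (!q2), q2 = false.
That conflicts with the unit clause (q2).
So every satisfying assignment has q4 = True.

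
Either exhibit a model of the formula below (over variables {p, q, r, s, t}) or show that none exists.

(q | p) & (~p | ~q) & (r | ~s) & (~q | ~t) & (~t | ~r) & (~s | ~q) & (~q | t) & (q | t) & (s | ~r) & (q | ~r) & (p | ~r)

p: 1,  q: 0,  r: 0,  s: 0,  t: 1

Case q = 0:
The clause (p) is unit, so p = 1.
The clause (t) is unit, so t = 1.
The clause (~r) is unit, so r = 0.
The clause (~s) is unit, so s = 0.
Every clause now holds.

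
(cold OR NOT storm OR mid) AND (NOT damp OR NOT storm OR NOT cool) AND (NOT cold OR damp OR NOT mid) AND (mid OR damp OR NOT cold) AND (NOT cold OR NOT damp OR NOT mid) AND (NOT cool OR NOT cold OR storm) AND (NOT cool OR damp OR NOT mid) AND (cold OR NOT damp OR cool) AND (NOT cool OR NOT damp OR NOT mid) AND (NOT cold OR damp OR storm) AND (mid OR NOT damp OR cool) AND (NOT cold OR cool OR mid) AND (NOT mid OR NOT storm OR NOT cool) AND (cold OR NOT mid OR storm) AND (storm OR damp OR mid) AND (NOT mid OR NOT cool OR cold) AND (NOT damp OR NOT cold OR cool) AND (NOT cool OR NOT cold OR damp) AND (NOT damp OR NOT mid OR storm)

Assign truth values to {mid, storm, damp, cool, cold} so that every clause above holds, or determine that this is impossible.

Branch on cold: set cold = false.
Branch on storm: set storm = true.
The clause (mid) is unit, so mid = true.
The clause (NOT cool) is unit, so cool = false.
The clause (NOT damp) is unit, so damp = false.
All clauses are satisfied.

mid=true,  storm=true,  damp=false,  cool=false,  cold=false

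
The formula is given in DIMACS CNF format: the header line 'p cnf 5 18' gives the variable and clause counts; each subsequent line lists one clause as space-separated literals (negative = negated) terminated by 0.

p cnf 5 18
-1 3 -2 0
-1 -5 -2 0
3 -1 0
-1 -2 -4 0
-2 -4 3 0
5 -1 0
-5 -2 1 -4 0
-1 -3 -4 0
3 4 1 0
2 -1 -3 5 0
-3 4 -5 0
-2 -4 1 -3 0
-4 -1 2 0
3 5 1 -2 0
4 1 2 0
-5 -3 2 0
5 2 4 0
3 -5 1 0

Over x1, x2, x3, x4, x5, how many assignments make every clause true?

3

There are 2^5 = 32 truth assignments over (x1, x2, x3, x4, x5).
Split on x3. With x3 = True, the clauses containing x3 are satisfied and ¬x3 drops from the rest; 2 of the 2^4 = 16 assignments to the other variables satisfy what remains.
With x3 = False, by the same count on the reduced clause set, 1 assignment works.
(One model: x1=F, x2=F, x3=F, x4=T, x5=F.)
Total: 2 + 1 = 3.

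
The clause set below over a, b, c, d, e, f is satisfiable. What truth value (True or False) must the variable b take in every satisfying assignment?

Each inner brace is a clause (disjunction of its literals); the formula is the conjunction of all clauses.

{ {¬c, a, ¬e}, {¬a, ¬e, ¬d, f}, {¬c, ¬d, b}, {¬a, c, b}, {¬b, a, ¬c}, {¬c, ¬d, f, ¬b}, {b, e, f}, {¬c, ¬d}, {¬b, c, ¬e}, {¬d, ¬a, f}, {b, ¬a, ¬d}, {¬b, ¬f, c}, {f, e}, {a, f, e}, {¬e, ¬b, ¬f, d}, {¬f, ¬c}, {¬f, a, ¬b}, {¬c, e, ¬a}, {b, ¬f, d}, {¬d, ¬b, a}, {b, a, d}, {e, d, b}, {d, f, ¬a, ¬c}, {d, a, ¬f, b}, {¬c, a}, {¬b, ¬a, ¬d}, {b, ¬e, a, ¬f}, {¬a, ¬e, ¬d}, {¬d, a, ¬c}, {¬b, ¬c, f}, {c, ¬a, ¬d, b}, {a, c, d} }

Suppose b = True.
Suppose a = True.
From the singleton clause (¬d), d = False.
Suppose c = True.
From the singleton clause (¬f), f = False.
Now (f) is unsatisfied and unit — conflict.
That branch fails; take c = False instead.
From the singleton clause (¬e), e = False.
From the singleton clause (¬f), f = False.
Now (f) is unsatisfied and unit — conflict.
Either choice for c ends in contradiction.
That branch fails; take a = False instead.
From the singleton clause (¬c), c = False.
From the singleton clause (¬e), e = False.
From the singleton clause (¬f), f = False.
Now (f) is unsatisfied and unit — conflict.
Either choice for a ends in contradiction.
So every satisfying assignment has b = False.

False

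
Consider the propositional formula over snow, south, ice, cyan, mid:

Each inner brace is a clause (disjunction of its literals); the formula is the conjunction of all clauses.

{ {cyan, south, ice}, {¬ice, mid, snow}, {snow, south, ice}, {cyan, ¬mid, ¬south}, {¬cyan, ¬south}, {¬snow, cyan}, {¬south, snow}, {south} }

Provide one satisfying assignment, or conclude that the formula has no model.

UNSATISFIABLE

Unit clause (south) forces south = True.
Unit clause (¬cyan) forces cyan = False.
Unit clause (¬mid) forces mid = False.
Unit clause (¬snow) forces snow = False.
That conflicts with the unit clause (snow).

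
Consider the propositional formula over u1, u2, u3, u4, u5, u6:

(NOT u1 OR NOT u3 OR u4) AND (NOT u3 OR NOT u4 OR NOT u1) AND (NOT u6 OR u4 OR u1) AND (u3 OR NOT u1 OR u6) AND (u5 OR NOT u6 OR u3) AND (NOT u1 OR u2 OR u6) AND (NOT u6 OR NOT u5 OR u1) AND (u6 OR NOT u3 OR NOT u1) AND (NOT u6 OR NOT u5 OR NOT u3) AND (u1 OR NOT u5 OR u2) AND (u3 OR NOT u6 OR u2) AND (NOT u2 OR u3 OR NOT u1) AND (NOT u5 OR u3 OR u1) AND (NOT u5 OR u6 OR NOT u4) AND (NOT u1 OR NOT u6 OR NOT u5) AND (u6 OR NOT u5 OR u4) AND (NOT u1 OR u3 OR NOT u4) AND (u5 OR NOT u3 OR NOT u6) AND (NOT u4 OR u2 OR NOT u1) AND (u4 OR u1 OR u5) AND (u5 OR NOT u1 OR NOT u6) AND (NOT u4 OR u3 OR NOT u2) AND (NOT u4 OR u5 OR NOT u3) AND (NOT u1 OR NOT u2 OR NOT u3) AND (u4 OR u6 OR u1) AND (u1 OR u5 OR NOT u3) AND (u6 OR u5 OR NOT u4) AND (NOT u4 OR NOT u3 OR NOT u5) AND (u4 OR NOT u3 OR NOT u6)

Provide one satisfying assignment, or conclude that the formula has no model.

UNSATISFIABLE

Try u1 = false.
Try u6 = false.
The clause (u4) is unit, so u4 = true.
The clause (NOT u5) is unit, so u5 = false.
That conflicts with the unit clause (u5).
Undo u6 and try u6 = true.
The clause (u4) is unit, so u4 = true.
The clause (NOT u5) is unit, so u5 = false.
The clause (u3) is unit, so u3 = true.
That conflicts with the unit clause (NOT u3).
Neither u6 = true nor u6 = false works.
Undo u1 and try u1 = true.
Try u3 = false.
The clause (u6) is unit, so u6 = true.
The clause (u5) is unit, so u5 = true.
That conflicts with the unit clause (NOT u5).
Undo u3 and try u3 = true.
The clause (u4) is unit, so u4 = true.
That conflicts with the unit clause (NOT u4).
Neither u3 = true nor u3 = false works.
Neither u1 = true nor u1 = false works.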